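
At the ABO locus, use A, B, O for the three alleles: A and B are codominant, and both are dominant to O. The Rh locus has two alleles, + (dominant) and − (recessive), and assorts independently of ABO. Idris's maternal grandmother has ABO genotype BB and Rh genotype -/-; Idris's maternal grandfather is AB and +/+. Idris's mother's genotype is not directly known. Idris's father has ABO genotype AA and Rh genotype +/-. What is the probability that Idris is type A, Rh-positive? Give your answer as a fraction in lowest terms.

Idris's mother's ABO genotype from BB × AB: 1/2 AB, 1/2 BB.
Crossing each possibility with the father AA and summing P(type A): 1/2·1/2 + 1/2·0 = 1/4.
Similarly for Rh via the mother's Rh distribution: P(Rh+) = 3/4.
Independent loci: 1/4 × 3/4 = 3/16.

3/16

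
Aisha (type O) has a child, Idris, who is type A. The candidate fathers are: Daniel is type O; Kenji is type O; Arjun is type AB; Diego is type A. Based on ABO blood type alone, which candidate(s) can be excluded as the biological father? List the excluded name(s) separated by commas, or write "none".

A candidate is excluded only if no genotype consistent with his phenotype could produce a type A child with a type O mother.
Daniel (type O): no genotype consistent with that phenotype can produce a type-A child with a type-O mother.
Kenji (type O): no genotype consistent with that phenotype can produce a type-A child with a type-O mother.

Daniel, Kenji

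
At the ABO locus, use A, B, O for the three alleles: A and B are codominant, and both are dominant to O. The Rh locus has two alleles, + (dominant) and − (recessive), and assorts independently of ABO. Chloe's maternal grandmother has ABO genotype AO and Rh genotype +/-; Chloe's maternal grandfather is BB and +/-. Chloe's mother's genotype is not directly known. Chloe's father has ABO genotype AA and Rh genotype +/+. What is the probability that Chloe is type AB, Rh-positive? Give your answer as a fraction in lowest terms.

Chloe's mother's ABO genotype from AO × BB: 1/2 AB, 1/2 BO.
Crossing each possibility with the father AA and summing P(type AB): 1/2·1/2 + 1/2·1/2 = 1/2.
Similarly for Rh via the mother's Rh distribution: P(Rh+) = 1.
Independent loci: 1/2 × 1 = 1/2.

1/2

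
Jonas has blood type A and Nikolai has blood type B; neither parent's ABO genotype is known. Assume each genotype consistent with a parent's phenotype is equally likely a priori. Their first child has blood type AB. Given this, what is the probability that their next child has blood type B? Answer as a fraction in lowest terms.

5/36

Possible genotypes: Jonas ∈ {I^A I^A, I^A i}; Nikolai ∈ {I^B I^B, I^B i}.
Weight each parental genotype pair by prior × P(type-AB child):
  I^A I^A × I^B I^B: posterior weight 4/9; P(next child type B) = 0.
  I^A I^A × I^B i: posterior weight 2/9; P(next child type B) = 0.
  I^A i × I^B I^B: posterior weight 2/9; P(next child type B) = 1/2.
  I^A i × I^B i: posterior weight 1/9; P(next child type B) = 1/4.
Weighted sum = 5/36.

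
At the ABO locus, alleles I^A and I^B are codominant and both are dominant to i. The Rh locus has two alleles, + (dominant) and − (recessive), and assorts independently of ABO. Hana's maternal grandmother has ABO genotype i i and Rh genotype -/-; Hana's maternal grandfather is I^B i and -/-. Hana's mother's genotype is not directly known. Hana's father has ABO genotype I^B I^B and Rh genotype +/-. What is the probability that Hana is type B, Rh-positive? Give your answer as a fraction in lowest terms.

Hana's mother's ABO genotype from i i × I^B i: 1/2 I^B i, 1/2 i i.
Crossing each possibility with the father I^B I^B and summing P(type B): 1/2·1 + 1/2·1 = 1.
Similarly for Rh via the mother's Rh distribution: P(Rh+) = 1/2.
Independent loci: 1 × 1/2 = 1/2.

1/2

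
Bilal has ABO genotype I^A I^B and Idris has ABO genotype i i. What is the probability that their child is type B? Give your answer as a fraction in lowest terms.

ABO cross I^A I^B × i i → offspring phenotypes: 1/2 A, 1/2 B.
So P(type B) = 1/2.

1/2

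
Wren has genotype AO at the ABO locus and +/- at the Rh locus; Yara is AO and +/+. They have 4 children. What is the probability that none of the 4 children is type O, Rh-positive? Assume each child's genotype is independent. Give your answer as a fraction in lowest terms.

81/256

ABO cross AO × AO → 1/4 O, 3/4 A.
Rh cross +/- × +/+ → 1 Rh+; so P(type O, Rh-positive) = 1/4 × 1 = 1/4 per child.
P(not type O, Rh-positive) = 3/4 for one child; (3/4)^4 = 81/256.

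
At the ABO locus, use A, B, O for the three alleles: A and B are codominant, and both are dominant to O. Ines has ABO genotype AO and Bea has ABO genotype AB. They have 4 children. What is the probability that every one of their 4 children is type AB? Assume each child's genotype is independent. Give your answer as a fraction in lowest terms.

ABO cross AO × AB → 1/2 A, 1/4 B, 1/4 AB.
So P(type AB) = 1/4 per child.
All 4 independent: (1/4)^4 = 1/256.

1/256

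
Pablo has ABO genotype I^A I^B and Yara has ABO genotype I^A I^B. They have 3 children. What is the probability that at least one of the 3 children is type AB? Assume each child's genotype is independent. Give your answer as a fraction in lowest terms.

7/8

ABO cross I^A I^B × I^A I^B → 1/4 A, 1/4 B, 1/2 AB.
So P(type AB) = 1/2 per child.
P(none) = (1/2)^3 = 1/8; P(at least one) = 1 − 1/8 = 7/8.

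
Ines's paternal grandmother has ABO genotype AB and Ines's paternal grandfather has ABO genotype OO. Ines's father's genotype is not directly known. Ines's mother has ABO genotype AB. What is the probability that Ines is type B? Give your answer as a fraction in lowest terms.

Ines's father's ABO genotype from AB × OO: 1/2 AO, 1/2 BO.
Crossing each possibility with the mother AB and summing P(type B): 1/2·1/4 + 1/2·1/2 = 3/8.

3/8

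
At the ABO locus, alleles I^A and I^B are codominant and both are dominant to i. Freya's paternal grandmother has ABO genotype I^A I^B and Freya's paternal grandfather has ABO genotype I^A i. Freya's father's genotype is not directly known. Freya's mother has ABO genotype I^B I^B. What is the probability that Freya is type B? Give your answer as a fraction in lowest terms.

1/2

Freya's father's ABO genotype from I^A I^B × I^A i: 1/4 I^A I^A, 1/4 I^A I^B, 1/4 I^A i, 1/4 I^B i.
Crossing each possibility with the mother I^B I^B and summing P(type B): 1/4·0 + 1/4·1/2 + 1/4·1/2 + 1/4·1 = 1/2.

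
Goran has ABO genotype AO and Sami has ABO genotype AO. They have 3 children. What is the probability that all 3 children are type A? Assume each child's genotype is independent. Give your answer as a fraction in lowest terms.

ABO cross AO × AO → 1/4 O, 3/4 A.
So P(type A) = 3/4 per child.
All 3 independent: (3/4)^3 = 27/64.

27/64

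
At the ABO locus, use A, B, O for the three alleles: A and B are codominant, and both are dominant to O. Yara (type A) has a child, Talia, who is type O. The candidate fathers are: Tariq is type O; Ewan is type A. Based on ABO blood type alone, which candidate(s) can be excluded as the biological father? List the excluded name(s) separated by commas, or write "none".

A candidate is excluded only if no genotype consistent with his phenotype could produce a type O child with a type A mother.
Every candidate has at least one consistent genotype combination, so none can be excluded.

none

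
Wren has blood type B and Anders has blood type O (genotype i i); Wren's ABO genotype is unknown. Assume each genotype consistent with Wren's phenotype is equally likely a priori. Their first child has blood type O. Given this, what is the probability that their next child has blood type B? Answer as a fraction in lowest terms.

Possible genotypes: Wren ∈ {I^B I^B, I^B i}; Anders ∈ {i i}.
Weight each parental genotype pair by prior × P(type-O child):
  I^B i × i i: posterior weight 1; P(next child type B) = 1/2.
Weighted sum = 1/2.

1/2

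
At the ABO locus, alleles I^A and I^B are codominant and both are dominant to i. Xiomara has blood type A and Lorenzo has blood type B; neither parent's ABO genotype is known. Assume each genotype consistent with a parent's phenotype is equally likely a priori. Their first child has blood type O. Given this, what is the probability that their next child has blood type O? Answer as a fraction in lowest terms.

1/4

Possible genotypes: Xiomara ∈ {I^A I^A, I^A i}; Lorenzo ∈ {I^B I^B, I^B i}.
Weight each parental genotype pair by prior × P(type-O child):
  I^A i × I^B i: posterior weight 1; P(next child type O) = 1/4.
Weighted sum = 1/4.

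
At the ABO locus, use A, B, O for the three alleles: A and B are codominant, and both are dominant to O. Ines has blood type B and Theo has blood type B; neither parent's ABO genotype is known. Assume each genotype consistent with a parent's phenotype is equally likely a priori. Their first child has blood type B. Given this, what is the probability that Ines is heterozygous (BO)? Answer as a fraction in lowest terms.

7/15

Possible genotypes: Ines ∈ {BB, BO}; Theo ∈ {BB, BO}.
Weight each parental genotype pair by prior × P(type-B child):
  BB × BB: posterior weight 4/15.
  BB × BO: posterior weight 4/15.
  BO × BB: posterior weight 4/15.
  BO × BO: posterior weight 1/5.
Sum the posterior weight over pairs where Ines is BO: 7/15.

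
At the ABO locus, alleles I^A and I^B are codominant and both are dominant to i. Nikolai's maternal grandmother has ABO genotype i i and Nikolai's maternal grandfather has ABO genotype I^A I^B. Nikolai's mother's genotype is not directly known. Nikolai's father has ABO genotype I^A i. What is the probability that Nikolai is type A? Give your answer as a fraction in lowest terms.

1/2

Nikolai's mother's ABO genotype from i i × I^A I^B: 1/2 I^A i, 1/2 I^B i.
Crossing each possibility with the father I^A i and summing P(type A): 1/2·3/4 + 1/2·1/4 = 1/2.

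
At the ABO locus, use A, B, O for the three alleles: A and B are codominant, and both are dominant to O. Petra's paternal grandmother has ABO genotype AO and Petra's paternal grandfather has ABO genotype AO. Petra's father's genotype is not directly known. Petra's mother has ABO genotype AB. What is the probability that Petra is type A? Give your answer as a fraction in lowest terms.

1/2

Petra's father's ABO genotype from AO × AO: 1/4 AA, 1/2 AO, 1/4 OO.
Crossing each possibility with the mother AB and summing P(type A): 1/4·1/2 + 1/2·1/2 + 1/4·1/2 = 1/2.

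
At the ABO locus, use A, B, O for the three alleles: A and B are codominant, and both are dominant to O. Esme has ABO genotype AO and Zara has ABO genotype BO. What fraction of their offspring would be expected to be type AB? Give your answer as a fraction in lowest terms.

ABO cross AO × BO → offspring phenotypes: 1/4 O, 1/4 A, 1/4 B, 1/4 AB.
So P(type AB) = 1/4.

1/4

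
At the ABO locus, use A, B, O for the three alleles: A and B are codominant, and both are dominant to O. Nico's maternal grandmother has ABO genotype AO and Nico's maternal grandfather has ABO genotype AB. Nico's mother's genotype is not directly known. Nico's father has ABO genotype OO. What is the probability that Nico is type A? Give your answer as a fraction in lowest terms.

1/2

Nico's mother's ABO genotype from AO × AB: 1/4 AA, 1/4 AB, 1/4 AO, 1/4 BO.
Crossing each possibility with the father OO and summing P(type A): 1/4·1 + 1/4·1/2 + 1/4·1/2 + 1/4·0 = 1/2.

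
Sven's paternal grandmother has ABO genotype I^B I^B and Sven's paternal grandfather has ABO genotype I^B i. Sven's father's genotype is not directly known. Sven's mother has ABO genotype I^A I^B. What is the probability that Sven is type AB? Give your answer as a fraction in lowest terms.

3/8

Sven's father's ABO genotype from I^B I^B × I^B i: 1/2 I^B I^B, 1/2 I^B i.
Crossing each possibility with the mother I^A I^B and summing P(type AB): 1/2·1/2 + 1/2·1/4 = 3/8.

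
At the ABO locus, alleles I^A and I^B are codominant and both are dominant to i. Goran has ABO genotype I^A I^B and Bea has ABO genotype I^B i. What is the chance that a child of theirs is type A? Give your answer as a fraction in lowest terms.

ABO cross I^A I^B × I^B i → offspring phenotypes: 1/4 A, 1/2 B, 1/4 AB.
So P(type A) = 1/4.

1/4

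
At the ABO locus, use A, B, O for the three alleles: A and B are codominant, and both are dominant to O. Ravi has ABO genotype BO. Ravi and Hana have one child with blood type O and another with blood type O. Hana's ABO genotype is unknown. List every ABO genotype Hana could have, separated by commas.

AO, BO, OO

For each candidate genotype of Hana, check whether crossing it with BO can produce every observed child phenotype.
  AA → possible child types {A, AB} ✗
  AB → possible child types {A, B, AB} ✗
  AO → possible child types {O, A, B, AB} ✓
  BB → possible child types {B} ✗
  BO → possible child types {O, B} ✓
  OO → possible child types {O, B} ✓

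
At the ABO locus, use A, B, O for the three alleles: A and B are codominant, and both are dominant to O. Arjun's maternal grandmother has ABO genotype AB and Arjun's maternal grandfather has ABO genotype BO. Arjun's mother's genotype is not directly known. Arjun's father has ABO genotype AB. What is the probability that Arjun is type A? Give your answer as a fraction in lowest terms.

Arjun's mother's ABO genotype from AB × BO: 1/4 AB, 1/4 AO, 1/4 BB, 1/4 BO.
Crossing each possibility with the father AB and summing P(type A): 1/4·1/4 + 1/4·1/2 + 1/4·0 + 1/4·1/4 = 1/4.

1/4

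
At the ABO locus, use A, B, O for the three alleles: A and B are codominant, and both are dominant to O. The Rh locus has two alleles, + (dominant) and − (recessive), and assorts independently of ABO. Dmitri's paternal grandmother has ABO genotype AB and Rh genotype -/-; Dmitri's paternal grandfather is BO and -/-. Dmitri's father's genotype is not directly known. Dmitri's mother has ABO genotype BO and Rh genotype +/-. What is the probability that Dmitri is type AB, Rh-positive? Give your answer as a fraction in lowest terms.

Dmitri's father's ABO genotype from AB × BO: 1/4 AB, 1/4 AO, 1/4 BB, 1/4 BO.
Crossing each possibility with the mother BO and summing P(type AB): 1/4·1/4 + 1/4·1/4 + 1/4·0 + 1/4·0 = 1/8.
Similarly for Rh via the father's Rh distribution: P(Rh+) = 1/2.
Independent loci: 1/8 × 1/2 = 1/16.

1/16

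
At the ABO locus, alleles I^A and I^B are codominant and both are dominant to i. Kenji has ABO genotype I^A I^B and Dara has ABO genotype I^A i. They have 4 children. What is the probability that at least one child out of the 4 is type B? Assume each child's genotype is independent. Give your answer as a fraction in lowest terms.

175/256

ABO cross I^A I^B × I^A i → 1/2 A, 1/4 B, 1/4 AB.
So P(type B) = 1/4 per child.
P(none) = (3/4)^4 = 81/256; P(at least one) = 1 − 81/256 = 175/256.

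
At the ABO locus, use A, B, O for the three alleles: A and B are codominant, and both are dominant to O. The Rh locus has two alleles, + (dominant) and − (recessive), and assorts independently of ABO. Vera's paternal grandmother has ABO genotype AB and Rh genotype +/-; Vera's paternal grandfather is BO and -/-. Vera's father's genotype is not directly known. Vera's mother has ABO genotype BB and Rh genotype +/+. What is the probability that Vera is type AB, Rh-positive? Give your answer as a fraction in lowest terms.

1/4

Vera's father's ABO genotype from AB × BO: 1/4 AB, 1/4 AO, 1/4 BB, 1/4 BO.
Crossing each possibility with the mother BB and summing P(type AB): 1/4·1/2 + 1/4·1/2 + 1/4·0 + 1/4·0 = 1/4.
Similarly for Rh via the father's Rh distribution: P(Rh+) = 1.
Independent loci: 1/4 × 1 = 1/4.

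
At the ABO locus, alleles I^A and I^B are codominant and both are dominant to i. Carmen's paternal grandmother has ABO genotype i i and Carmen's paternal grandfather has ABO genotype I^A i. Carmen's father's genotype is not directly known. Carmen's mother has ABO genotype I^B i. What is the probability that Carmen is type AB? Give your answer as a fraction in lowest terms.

1/8

Carmen's father's ABO genotype from i i × I^A i: 1/2 I^A i, 1/2 i i.
Crossing each possibility with the mother I^B i and summing P(type AB): 1/2·1/4 + 1/2·0 = 1/8.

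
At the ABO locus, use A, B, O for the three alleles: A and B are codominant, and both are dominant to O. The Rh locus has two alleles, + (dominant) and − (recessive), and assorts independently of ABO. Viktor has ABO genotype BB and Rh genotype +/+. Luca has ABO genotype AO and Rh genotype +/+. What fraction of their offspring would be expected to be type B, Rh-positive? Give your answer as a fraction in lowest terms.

1/2

ABO cross BB × AO → offspring phenotypes: 1/2 B, 1/2 AB.
Rh cross +/+ × +/+ → 1 Rh+.
Independent loci: P(type B, Rh-positive) = 1/2 × 1 = 1/2.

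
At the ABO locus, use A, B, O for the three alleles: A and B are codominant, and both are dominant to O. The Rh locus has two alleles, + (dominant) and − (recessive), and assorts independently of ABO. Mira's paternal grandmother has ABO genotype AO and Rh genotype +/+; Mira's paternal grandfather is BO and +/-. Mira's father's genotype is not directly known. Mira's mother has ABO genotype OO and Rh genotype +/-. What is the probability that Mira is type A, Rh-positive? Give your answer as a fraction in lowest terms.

7/32

Mira's father's ABO genotype from AO × BO: 1/4 AB, 1/4 AO, 1/4 BO, 1/4 OO.
Crossing each possibility with the mother OO and summing P(type A): 1/4·1/2 + 1/4·1/2 + 1/4·0 + 1/4·0 = 1/4.
Similarly for Rh via the father's Rh distribution: P(Rh+) = 7/8.
Independent loci: 1/4 × 7/8 = 7/32.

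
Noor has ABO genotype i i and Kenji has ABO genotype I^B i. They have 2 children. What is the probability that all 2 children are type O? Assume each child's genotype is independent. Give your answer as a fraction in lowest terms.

ABO cross i i × I^B i → 1/2 O, 1/2 B.
So P(type O) = 1/2 per child.
All 2 independent: (1/2)^2 = 1/4.

1/4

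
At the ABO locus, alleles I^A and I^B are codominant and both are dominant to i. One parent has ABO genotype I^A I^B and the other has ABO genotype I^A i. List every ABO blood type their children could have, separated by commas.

Gametes from I^A I^B × I^A i give offspring ABO genotypes I^A I^A, I^A I^B, I^A i, I^B i, i.e. phenotypes A, B, AB.

A, B, AB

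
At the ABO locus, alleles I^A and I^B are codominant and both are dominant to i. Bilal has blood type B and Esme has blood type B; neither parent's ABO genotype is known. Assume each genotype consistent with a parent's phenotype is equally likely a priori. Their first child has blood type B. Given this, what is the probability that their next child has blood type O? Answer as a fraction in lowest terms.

Possible genotypes: Bilal ∈ {I^B I^B, I^B i}; Esme ∈ {I^B I^B, I^B i}.
Weight each parental genotype pair by prior × P(type-B child):
  I^B I^B × I^B I^B: posterior weight 4/15; P(next child type O) = 0.
  I^B I^B × I^B i: posterior weight 4/15; P(next child type O) = 0.
  I^B i × I^B I^B: posterior weight 4/15; P(next child type O) = 0.
  I^B i × I^B i: posterior weight 1/5; P(next child type O) = 1/4.
Weighted sum = 1/20.

1/20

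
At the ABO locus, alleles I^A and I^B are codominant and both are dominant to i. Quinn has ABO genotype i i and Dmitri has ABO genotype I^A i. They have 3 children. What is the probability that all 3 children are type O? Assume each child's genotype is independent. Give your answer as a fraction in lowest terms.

1/8

ABO cross i i × I^A i → 1/2 O, 1/2 A.
So P(type O) = 1/2 per child.
All 3 independent: (1/2)^3 = 1/8.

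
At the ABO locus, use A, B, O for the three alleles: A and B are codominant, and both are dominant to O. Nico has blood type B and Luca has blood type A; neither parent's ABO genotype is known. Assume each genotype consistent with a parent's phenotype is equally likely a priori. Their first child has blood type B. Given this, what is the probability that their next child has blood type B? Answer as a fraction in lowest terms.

5/12

Possible genotypes: Nico ∈ {BB, BO}; Luca ∈ {AA, AO}.
Weight each parental genotype pair by prior × P(type-B child):
  BB × AO: posterior weight 2/3; P(next child type B) = 1/2.
  BO × AO: posterior weight 1/3; P(next child type B) = 1/4.
Weighted sum = 5/12.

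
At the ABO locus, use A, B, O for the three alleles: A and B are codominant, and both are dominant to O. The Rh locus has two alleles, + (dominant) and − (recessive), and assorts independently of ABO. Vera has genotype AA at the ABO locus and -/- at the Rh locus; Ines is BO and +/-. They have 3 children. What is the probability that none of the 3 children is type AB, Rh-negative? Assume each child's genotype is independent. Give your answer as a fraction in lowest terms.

27/64

ABO cross AA × BO → 1/2 A, 1/2 AB.
Rh cross -/- × +/- → 1/2 Rh+, 1/2 Rh-; so P(type AB, Rh-negative) = 1/2 × 1/2 = 1/4 per child.
P(not type AB, Rh-negative) = 3/4 for one child; (3/4)^3 = 27/64.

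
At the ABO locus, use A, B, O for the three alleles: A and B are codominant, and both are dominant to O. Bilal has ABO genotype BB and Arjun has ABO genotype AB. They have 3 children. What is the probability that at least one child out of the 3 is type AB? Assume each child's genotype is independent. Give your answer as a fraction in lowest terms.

ABO cross BB × AB → 1/2 B, 1/2 AB.
So P(type AB) = 1/2 per child.
P(none) = (1/2)^3 = 1/8; P(at least one) = 1 − 1/8 = 7/8.

7/8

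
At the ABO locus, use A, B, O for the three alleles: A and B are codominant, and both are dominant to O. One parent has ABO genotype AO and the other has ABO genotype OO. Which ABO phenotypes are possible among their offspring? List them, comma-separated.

Gametes from AO × OO give offspring ABO genotypes AO, OO, i.e. phenotypes O, A.

O, A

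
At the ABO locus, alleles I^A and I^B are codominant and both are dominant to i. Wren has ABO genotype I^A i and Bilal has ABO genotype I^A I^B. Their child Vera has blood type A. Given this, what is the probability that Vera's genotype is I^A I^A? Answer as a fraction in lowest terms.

1/2

Cross I^A i × I^A I^B → 1/4 I^A I^A, 1/4 I^A I^B, 1/4 I^A i, 1/4 I^B i.
Type-A genotypes among offspring: I^A I^A (1/4), I^A i (1/4); total 1/2.
P(I^A I^A | type A) = (1/4) / (1/2) = 1/2.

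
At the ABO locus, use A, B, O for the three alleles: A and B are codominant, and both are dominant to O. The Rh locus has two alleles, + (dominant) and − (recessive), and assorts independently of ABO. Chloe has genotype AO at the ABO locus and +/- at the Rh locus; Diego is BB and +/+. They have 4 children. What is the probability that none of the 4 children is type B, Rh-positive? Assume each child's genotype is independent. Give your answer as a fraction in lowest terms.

ABO cross AO × BB → 1/2 B, 1/2 AB.
Rh cross +/- × +/+ → 1 Rh+; so P(type B, Rh-positive) = 1/2 × 1 = 1/2 per child.
P(not type B, Rh-positive) = 1/2 for one child; (1/2)^4 = 1/16.

1/16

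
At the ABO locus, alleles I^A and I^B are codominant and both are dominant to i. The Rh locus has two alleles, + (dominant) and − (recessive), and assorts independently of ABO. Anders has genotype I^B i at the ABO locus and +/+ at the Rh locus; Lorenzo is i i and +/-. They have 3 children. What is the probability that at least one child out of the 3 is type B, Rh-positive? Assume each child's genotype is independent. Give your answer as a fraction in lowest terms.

7/8

ABO cross I^B i × i i → 1/2 O, 1/2 B.
Rh cross +/+ × +/- → 1 Rh+; so P(type B, Rh-positive) = 1/2 × 1 = 1/2 per child.
P(none) = (1/2)^3 = 1/8; P(at least one) = 1 − 1/8 = 7/8.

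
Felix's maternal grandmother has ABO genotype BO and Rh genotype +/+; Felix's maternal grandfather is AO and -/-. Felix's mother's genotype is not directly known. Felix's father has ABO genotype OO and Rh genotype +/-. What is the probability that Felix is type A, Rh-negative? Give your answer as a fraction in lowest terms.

Felix's mother's ABO genotype from BO × AO: 1/4 AB, 1/4 AO, 1/4 BO, 1/4 OO.
Crossing each possibility with the father OO and summing P(type A): 1/4·1/2 + 1/4·1/2 + 1/4·0 + 1/4·0 = 1/4.
Similarly for Rh via the mother's Rh distribution: P(Rh-) = 1/4.
Independent loci: 1/4 × 1/4 = 1/16.

1/16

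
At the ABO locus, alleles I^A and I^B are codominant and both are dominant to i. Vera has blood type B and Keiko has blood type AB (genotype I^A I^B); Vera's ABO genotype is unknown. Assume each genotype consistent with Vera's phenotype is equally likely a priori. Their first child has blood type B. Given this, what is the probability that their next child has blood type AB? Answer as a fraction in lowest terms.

Possible genotypes: Vera ∈ {I^B I^B, I^B i}; Keiko ∈ {I^A I^B}.
Weight each parental genotype pair by prior × P(type-B child):
  I^B I^B × I^A I^B: posterior weight 1/2; P(next child type AB) = 1/2.
  I^B i × I^A I^B: posterior weight 1/2; P(next child type AB) = 1/4.
Weighted sum = 3/8.

3/8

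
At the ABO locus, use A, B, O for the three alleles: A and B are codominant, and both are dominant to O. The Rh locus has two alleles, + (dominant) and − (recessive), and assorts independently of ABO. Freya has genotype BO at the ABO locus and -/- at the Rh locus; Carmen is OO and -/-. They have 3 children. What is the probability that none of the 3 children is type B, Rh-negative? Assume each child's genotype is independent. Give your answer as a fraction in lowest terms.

1/8

ABO cross BO × OO → 1/2 O, 1/2 B.
Rh cross -/- × -/- → 1 Rh-; so P(type B, Rh-negative) = 1/2 × 1 = 1/2 per child.
P(not type B, Rh-negative) = 1/2 for one child; (1/2)^3 = 1/8.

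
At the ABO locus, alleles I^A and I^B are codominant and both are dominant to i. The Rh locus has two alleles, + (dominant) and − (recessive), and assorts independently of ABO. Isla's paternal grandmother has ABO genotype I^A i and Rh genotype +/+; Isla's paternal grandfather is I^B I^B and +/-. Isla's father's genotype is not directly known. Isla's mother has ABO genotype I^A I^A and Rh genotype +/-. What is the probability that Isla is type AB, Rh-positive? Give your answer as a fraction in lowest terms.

Isla's father's ABO genotype from I^A i × I^B I^B: 1/2 I^A I^B, 1/2 I^B i.
Crossing each possibility with the mother I^A I^A and summing P(type AB): 1/2·1/2 + 1/2·1/2 = 1/2.
Similarly for Rh via the father's Rh distribution: P(Rh+) = 7/8.
Independent loci: 1/2 × 7/8 = 7/16.

7/16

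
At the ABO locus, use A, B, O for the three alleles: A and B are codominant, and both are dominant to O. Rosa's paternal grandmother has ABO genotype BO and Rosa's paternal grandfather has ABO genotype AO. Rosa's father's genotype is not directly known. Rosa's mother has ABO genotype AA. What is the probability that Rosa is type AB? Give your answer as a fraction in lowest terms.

1/4

Rosa's father's ABO genotype from BO × AO: 1/4 AB, 1/4 AO, 1/4 BO, 1/4 OO.
Crossing each possibility with the mother AA and summing P(type AB): 1/4·1/2 + 1/4·0 + 1/4·1/2 + 1/4·0 = 1/4.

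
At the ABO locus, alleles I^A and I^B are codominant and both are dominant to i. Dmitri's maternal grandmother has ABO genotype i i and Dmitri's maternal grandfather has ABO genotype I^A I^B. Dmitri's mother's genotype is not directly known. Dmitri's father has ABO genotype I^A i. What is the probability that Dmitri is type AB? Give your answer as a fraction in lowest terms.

1/8

Dmitri's mother's ABO genotype from i i × I^A I^B: 1/2 I^A i, 1/2 I^B i.
Crossing each possibility with the father I^A i and summing P(type AB): 1/2·0 + 1/2·1/4 = 1/8.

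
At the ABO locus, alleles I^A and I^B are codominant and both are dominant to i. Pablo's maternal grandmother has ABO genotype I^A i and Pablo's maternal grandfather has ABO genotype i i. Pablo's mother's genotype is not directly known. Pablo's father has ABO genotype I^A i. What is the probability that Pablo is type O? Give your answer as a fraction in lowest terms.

Pablo's mother's ABO genotype from I^A i × i i: 1/2 I^A i, 1/2 i i.
Crossing each possibility with the father I^A i and summing P(type O): 1/2·1/4 + 1/2·1/2 = 3/8.

3/8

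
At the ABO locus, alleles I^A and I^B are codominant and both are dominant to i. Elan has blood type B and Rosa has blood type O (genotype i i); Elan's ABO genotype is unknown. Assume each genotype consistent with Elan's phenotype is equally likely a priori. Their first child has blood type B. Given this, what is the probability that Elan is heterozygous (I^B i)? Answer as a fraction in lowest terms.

Possible genotypes: Elan ∈ {I^B I^B, I^B i}; Rosa ∈ {i i}.
Weight each parental genotype pair by prior × P(type-B child):
  I^B I^B × i i: posterior weight 2/3.
  I^B i × i i: posterior weight 1/3.
Sum the posterior weight over pairs where Elan is I^B i: 1/3.

1/3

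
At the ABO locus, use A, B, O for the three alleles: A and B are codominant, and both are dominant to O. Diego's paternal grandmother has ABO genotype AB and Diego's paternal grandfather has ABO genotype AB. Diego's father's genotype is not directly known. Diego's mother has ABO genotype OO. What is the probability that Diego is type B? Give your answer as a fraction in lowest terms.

Diego's father's ABO genotype from AB × AB: 1/4 AA, 1/2 AB, 1/4 BB.
Crossing each possibility with the mother OO and summing P(type B): 1/4·0 + 1/2·1/2 + 1/4·1 = 1/2.

1/2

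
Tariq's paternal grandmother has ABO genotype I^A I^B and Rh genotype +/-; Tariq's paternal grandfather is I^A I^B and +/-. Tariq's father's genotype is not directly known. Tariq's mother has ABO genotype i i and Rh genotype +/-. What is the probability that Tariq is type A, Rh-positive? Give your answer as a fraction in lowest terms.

Tariq's father's ABO genotype from I^A I^B × I^A I^B: 1/4 I^A I^A, 1/2 I^A I^B, 1/4 I^B I^B.
Crossing each possibility with the mother i i and summing P(type A): 1/4·1 + 1/2·1/2 + 1/4·0 = 1/2.
Similarly for Rh via the father's Rh distribution: P(Rh+) = 3/4.
Independent loci: 1/2 × 3/4 = 3/8.

3/8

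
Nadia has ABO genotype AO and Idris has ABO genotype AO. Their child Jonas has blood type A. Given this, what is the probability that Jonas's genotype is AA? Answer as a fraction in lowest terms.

Cross AO × AO → 1/4 AA, 1/2 AO, 1/4 OO.
Type-A genotypes among offspring: AA (1/4), AO (1/2); total 3/4.
P(AA | type A) = (1/4) / (3/4) = 1/3.

1/3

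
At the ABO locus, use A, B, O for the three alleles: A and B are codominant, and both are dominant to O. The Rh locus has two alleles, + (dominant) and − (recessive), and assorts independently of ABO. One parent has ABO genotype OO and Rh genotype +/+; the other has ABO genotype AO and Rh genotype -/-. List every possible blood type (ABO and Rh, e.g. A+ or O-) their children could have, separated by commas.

Gametes from OO × AO give offspring ABO genotypes AO, OO, i.e. phenotypes O, A.
Rh cross +/+ × -/- → phenotypes Rh+.
Combining independently: O+, A+.

O+, A+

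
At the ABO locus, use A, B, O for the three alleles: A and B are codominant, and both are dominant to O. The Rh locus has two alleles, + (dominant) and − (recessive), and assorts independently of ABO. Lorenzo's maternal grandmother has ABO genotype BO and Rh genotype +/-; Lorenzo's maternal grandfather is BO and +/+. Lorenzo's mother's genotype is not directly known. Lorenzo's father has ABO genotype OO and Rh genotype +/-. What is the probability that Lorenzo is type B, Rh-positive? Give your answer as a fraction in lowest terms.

Lorenzo's mother's ABO genotype from BO × BO: 1/4 BB, 1/2 BO, 1/4 OO.
Crossing each possibility with the father OO and summing P(type B): 1/4·1 + 1/2·1/2 + 1/4·0 = 1/2.
Similarly for Rh via the mother's Rh distribution: P(Rh+) = 7/8.
Independent loci: 1/2 × 7/8 = 7/16.

7/16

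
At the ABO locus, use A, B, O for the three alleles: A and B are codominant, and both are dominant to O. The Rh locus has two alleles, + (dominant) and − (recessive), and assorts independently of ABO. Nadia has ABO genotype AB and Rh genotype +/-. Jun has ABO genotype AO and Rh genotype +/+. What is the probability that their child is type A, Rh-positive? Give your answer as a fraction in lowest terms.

1/2

ABO cross AB × AO → offspring phenotypes: 1/2 A, 1/4 B, 1/4 AB.
Rh cross +/- × +/+ → 1 Rh+.
Independent loci: P(type A, Rh-positive) = 1/2 × 1 = 1/2.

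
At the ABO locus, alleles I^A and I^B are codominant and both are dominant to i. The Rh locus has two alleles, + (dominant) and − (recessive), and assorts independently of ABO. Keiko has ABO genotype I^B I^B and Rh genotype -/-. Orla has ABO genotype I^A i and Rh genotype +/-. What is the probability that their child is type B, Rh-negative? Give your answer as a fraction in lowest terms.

1/4

ABO cross I^B I^B × I^A i → offspring phenotypes: 1/2 B, 1/2 AB.
Rh cross -/- × +/- → 1/2 Rh+, 1/2 Rh-.
Independent loci: P(type B, Rh-negative) = 1/2 × 1/2 = 1/4.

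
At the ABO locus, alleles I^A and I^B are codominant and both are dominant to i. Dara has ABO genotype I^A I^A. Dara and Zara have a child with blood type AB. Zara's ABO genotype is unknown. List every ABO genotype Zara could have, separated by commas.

For each candidate genotype of Zara, check whether crossing it with I^A I^A can produce every observed child phenotype.
  I^A I^A → possible child types {A} ✗
  I^A I^B → possible child types {A, AB} ✓
  I^A i → possible child types {A} ✗
  I^B I^B → possible child types {AB} ✓
  I^B i → possible child types {A, AB} ✓
  i i → possible child types {A} ✗

I^A I^B, I^B I^B, I^B i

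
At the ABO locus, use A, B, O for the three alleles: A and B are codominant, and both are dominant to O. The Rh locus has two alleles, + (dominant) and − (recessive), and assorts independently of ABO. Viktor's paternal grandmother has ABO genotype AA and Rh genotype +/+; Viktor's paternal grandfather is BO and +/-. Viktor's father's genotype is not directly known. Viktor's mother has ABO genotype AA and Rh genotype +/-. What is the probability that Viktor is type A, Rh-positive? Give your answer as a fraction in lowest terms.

Viktor's father's ABO genotype from AA × BO: 1/2 AB, 1/2 AO.
Crossing each possibility with the mother AA and summing P(type A): 1/2·1/2 + 1/2·1 = 3/4.
Similarly for Rh via the father's Rh distribution: P(Rh+) = 7/8.
Independent loci: 3/4 × 7/8 = 21/32.

21/32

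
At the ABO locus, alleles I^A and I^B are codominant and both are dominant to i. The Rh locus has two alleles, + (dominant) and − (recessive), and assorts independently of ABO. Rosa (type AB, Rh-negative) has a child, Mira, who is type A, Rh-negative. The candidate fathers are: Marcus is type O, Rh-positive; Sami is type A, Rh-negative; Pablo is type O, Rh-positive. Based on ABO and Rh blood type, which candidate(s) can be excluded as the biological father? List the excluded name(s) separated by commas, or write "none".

none

A candidate is excluded only if no genotype consistent with his phenotype could produce a type A, Rh-negative child with a type AB, Rh-negative mother.
Every candidate has at least one consistent genotype combination, so none can be excluded.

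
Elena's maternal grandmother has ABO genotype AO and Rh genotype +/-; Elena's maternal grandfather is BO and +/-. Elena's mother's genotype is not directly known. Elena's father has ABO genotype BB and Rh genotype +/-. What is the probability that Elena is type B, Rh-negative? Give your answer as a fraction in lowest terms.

3/16

Elena's mother's ABO genotype from AO × BO: 1/4 AB, 1/4 AO, 1/4 BO, 1/4 OO.
Crossing each possibility with the father BB and summing P(type B): 1/4·1/2 + 1/4·1/2 + 1/4·1 + 1/4·1 = 3/4.
Similarly for Rh via the mother's Rh distribution: P(Rh-) = 1/4.
Independent loci: 3/4 × 1/4 = 3/16.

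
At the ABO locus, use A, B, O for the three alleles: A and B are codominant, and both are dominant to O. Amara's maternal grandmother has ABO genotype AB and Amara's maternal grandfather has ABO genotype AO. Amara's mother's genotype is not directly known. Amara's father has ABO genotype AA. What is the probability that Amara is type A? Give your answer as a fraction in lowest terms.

Amara's mother's ABO genotype from AB × AO: 1/4 AA, 1/4 AB, 1/4 AO, 1/4 BO.
Crossing each possibility with the father AA and summing P(type A): 1/4·1 + 1/4·1/2 + 1/4·1 + 1/4·1/2 = 3/4.

3/4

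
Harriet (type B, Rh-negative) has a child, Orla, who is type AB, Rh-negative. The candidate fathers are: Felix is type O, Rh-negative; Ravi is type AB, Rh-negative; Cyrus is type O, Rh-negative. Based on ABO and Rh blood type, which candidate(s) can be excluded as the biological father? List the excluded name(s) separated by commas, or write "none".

Felix, Cyrus

A candidate is excluded only if no genotype consistent with his phenotype could produce a type AB, Rh-negative child with a type B, Rh-negative mother.
Felix (type O, Rh-): no genotype consistent with that phenotype can produce a type-AB Rh- child with a type-B mother.
Cyrus (type O, Rh-): no genotype consistent with that phenotype can produce a type-AB Rh- child with a type-B mother.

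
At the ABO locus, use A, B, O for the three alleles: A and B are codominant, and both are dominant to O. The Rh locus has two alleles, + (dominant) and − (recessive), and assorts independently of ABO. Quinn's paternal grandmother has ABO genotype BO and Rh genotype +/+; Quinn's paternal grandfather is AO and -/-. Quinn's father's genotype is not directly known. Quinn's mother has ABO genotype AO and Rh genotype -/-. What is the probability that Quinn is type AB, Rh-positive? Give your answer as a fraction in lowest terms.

1/16

Quinn's father's ABO genotype from BO × AO: 1/4 AB, 1/4 AO, 1/4 BO, 1/4 OO.
Crossing each possibility with the mother AO and summing P(type AB): 1/4·1/4 + 1/4·0 + 1/4·1/4 + 1/4·0 = 1/8.
Similarly for Rh via the father's Rh distribution: P(Rh+) = 1/2.
Independent loci: 1/8 × 1/2 = 1/16.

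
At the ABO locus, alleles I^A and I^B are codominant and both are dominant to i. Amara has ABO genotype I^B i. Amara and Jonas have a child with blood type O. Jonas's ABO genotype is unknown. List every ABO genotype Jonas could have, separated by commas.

For each candidate genotype of Jonas, check whether crossing it with I^B i can produce every observed child phenotype.
  I^A I^A → possible child types {A, AB} ✗
  I^A I^B → possible child types {A, B, AB} ✗
  I^A i → possible child types {O, A, B, AB} ✓
  I^B I^B → possible child types {B} ✗
  I^B i → possible child types {O, B} ✓
  i i → possible child types {O, B} ✓

I^A i, I^B i, i i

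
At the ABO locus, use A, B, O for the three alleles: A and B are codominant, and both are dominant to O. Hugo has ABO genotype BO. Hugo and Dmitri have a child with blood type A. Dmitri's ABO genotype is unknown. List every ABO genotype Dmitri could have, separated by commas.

For each candidate genotype of Dmitri, check whether crossing it with BO can produce every observed child phenotype.
  AA → possible child types {A, AB} ✓
  AB → possible child types {A, B, AB} ✓
  AO → possible child types {O, A, B, AB} ✓
  BB → possible child types {B} ✗
  BO → possible child types {O, B} ✗
  OO → possible child types {O, B} ✗

AA, AB, AO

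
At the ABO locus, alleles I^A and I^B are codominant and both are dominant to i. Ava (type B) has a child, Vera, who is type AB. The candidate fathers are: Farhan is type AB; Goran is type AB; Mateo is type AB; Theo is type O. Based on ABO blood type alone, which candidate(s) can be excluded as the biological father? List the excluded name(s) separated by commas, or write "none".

Theo

A candidate is excluded only if no genotype consistent with his phenotype could produce a type AB child with a type B mother.
Theo (type O): no genotype consistent with that phenotype can produce a type-AB child with a type-B mother.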